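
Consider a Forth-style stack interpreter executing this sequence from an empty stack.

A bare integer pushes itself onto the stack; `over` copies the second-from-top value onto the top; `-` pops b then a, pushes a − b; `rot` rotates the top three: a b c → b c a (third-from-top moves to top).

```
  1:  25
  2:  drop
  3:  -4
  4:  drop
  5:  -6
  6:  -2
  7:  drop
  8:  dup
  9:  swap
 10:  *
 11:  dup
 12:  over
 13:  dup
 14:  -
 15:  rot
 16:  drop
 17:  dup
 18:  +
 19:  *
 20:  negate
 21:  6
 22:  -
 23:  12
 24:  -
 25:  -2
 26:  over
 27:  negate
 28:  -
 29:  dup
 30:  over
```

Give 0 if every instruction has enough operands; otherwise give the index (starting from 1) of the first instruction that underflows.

0

25      [25]
drop    []
-4      [-4]
drop    []
-6      [-6]
-2      [-6, -2]
drop    [-6]
dup     [-6, -6]
swap    [-6, -6]
*       [36]
dup     [36, 36]
over    [36, 36, 36]
dup     [36, 36, 36, 36]
-       [36, 36, 0]
rot     [36, 0, 36]
drop    [36, 0]
dup     [36, 0, 0]
+       [36, 0]
*       [0]
negate  [0]
6       [0, 6]
-       [-6]
12      [-6, 12]
-       [-18]
-2      [-18, -2]
over    [-18, -2, -18]
negate  [-18, -2, 18]
-       [-18, -20]
dup     [-18, -20, -20]
over    [-18, -20, -20, -20]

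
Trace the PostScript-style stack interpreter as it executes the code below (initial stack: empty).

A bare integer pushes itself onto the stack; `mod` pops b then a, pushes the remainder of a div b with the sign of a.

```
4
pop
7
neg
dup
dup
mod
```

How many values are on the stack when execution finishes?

2

4   : [4]
pop : []
7   : [7]
neg : [-7]
dup : [-7, -7]
dup : [-7, -7, -7]
mod : [-7, 0]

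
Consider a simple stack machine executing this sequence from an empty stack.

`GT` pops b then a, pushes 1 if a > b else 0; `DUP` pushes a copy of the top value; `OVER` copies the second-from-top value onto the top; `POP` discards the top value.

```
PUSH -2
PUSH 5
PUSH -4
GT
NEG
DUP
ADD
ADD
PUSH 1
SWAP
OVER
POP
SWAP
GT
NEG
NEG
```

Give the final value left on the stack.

PUSH -2 -> -2
PUSH 5  -> -2 5
PUSH -4 -> -2 5 -4
GT      -> -2 1
NEG     -> -2 -1
DUP     -> -2 -1 -1
ADD     -> -2 -2
ADD     -> -4
PUSH 1  -> -4 1
SWAP    -> 1 -4
OVER    -> 1 -4 1
POP     -> 1 -4
SWAP    -> -4 1
GT      -> 0
NEG     -> 0
NEG     -> 0

0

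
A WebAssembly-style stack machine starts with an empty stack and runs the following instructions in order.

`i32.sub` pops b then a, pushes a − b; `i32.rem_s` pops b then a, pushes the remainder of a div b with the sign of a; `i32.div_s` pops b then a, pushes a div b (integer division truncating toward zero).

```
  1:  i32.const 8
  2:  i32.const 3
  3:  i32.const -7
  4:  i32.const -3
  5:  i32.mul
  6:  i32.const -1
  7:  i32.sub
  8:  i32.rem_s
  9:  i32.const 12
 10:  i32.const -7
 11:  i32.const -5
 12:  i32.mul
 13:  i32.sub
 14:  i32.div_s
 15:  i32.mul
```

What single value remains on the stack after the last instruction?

i32.const 8   8
i32.const 3   8 3
i32.const -7  8 3 -7
i32.const -3  8 3 -7 -3
i32.mul       8 3 21
i32.const -1  8 3 21 -1
i32.sub       8 3 22
i32.rem_s     8 3
i32.const 12  8 3 12
i32.const -7  8 3 12 -7
i32.const -5  8 3 12 -7 -5
i32.mul       8 3 12 35
i32.sub       8 3 -23
i32.div_s     8 0
i32.mul       0

0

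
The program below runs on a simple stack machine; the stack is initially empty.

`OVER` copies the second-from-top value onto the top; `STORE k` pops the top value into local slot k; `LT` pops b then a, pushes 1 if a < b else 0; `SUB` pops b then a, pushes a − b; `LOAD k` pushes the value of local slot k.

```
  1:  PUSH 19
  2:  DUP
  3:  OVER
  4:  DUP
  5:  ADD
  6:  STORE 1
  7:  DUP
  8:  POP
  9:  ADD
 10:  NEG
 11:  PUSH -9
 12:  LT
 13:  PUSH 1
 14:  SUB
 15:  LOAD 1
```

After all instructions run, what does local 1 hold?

38

PUSH 19  19
DUP      19 19
OVER     19 19 19
DUP      19 19 19 19
ADD      19 19 38
STORE 1  19 19
DUP      19 19 19
POP      19 19
ADD      38
NEG      -38
PUSH -9  -38 -9
LT       1
PUSH 1   1 1
SUB      0
LOAD 1   0 38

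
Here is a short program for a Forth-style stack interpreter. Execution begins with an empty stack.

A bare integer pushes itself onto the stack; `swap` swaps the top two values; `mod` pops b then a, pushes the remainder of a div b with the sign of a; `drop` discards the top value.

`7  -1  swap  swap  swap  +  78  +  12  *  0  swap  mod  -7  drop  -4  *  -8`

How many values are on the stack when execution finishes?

7     [7]
-1    [7, -1]
swap  [-1, 7]
swap  [7, -1]
swap  [-1, 7]
+     [6]
78    [6, 78]
+     [84]
12    [84, 12]
*     [1008]
0     [1008, 0]
swap  [0, 1008]
mod   [0]
-7    [0, -7]
drop  [0]
-4    [0, -4]
*     [0]
-8    [0, -8]

2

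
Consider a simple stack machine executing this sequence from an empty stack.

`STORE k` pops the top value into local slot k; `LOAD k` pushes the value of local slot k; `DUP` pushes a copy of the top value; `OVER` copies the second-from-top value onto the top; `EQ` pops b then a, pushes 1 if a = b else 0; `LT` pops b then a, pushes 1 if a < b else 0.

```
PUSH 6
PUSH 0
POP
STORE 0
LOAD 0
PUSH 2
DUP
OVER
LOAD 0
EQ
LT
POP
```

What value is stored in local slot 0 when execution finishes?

6

PUSH 6  → [6]
PUSH 0  → [6, 0]
POP     → [6]
STORE 0 → []
LOAD 0  → [6]
PUSH 2  → [6, 2]
DUP     → [6, 2, 2]
OVER    → [6, 2, 2, 2]
LOAD 0  → [6, 2, 2, 2, 6]
EQ      → [6, 2, 2, 0]
LT      → [6, 2, 0]
POP     → [6, 2]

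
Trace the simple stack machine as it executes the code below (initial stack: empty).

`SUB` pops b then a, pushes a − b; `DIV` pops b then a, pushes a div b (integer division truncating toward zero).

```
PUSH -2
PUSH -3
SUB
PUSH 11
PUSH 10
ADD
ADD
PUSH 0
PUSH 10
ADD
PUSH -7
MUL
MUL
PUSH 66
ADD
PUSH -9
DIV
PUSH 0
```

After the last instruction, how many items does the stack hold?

2

PUSH -2 → [-2]
PUSH -3 → [-2, -3]
SUB     → [1]
PUSH 11 → [1, 11]
PUSH 10 → [1, 11, 10]
ADD     → [1, 21]
ADD     → [22]
PUSH 0  → [22, 0]
PUSH 10 → [22, 0, 10]
ADD     → [22, 10]
PUSH -7 → [22, 10, -7]
MUL     → [22, -70]
MUL     → [-1540]
PUSH 66 → [-1540, 66]
ADD     → [-1474]
PUSH -9 → [-1474, -9]
DIV     → [163]
PUSH 0  → [163, 0]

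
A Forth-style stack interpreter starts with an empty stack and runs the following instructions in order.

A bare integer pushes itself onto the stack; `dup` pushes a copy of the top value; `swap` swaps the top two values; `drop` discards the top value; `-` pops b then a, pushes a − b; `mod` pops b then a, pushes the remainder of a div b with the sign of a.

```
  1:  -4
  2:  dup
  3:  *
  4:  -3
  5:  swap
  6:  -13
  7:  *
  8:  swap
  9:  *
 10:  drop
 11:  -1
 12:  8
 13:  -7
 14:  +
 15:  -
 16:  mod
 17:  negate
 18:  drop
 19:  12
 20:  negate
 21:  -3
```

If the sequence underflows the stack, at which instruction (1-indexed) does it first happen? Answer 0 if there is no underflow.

16

-4    [-4]
dup   [-4, -4]
*     [16]
-3    [16, -3]
swap  [-3, 16]
-13   [-3, 16, -13]
*     [-3, -208]
swap  [-208, -3]
*     [624]
drop  []
-1    [-1]
8     [-1, 8]
-7    [-1, 8, -7]
+     [-1, 1]
-     [-2]
mod  — needs 2 operands, stack has 1 → underflow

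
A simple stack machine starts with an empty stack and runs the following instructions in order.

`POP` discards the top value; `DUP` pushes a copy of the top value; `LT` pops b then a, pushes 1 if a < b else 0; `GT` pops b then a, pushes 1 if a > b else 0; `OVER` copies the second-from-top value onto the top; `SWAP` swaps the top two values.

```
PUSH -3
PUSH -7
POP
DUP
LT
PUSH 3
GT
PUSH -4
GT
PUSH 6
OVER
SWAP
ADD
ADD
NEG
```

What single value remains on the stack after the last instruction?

PUSH -3  -3
PUSH -7  -3 -7
POP      -3
DUP      -3 -3
LT       0
PUSH 3   0 3
GT       0
PUSH -4  0 -4
GT       1
PUSH 6   1 6
OVER     1 6 1
SWAP     1 1 6
ADD      1 7
ADD      8
NEG      -8

-8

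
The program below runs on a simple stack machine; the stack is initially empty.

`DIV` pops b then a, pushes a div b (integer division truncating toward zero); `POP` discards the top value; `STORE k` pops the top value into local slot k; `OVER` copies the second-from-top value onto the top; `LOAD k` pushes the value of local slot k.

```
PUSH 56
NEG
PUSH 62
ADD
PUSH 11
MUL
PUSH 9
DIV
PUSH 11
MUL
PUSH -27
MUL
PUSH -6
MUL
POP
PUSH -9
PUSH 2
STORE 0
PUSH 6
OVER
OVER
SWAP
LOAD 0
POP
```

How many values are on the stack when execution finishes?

4

PUSH 56   56
NEG       -56
PUSH 62   -56 62
ADD       6
PUSH 11   6 11
MUL       66
PUSH 9    66 9
DIV       7
PUSH 11   7 11
MUL       77
PUSH -27  77 -27
MUL       -2079
PUSH -6   -2079 -6
MUL       12474
POP       (empty)
PUSH -9   -9
PUSH 2    -9 2
STORE 0   -9
PUSH 6    -9 6
OVER      -9 6 -9
OVER      -9 6 -9 6
SWAP      -9 6 6 -9
LOAD 0    -9 6 6 -9 2
POP       -9 6 6 -9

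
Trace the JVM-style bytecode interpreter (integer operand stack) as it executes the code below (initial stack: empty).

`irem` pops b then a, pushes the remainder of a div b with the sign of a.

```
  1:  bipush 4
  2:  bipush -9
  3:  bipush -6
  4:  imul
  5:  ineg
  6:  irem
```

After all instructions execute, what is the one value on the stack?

bipush 4  → 4
bipush -9 → 4 -9
bipush -6 → 4 -9 -6
imul      → 4 54
ineg      → 4 -54
irem      → 4

4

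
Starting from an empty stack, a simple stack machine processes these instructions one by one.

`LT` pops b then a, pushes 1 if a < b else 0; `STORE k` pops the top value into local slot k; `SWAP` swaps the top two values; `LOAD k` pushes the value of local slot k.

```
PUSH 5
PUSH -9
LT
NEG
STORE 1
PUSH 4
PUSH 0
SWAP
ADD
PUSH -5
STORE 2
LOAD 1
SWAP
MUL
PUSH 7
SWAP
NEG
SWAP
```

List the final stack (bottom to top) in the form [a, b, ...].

PUSH 5  → 5
PUSH -9 → 5 -9
LT      → 0
NEG     → 0
STORE 1 → (empty)
PUSH 4  → 4
PUSH 0  → 4 0
SWAP    → 0 4
ADD     → 4
PUSH -5 → 4 -5
STORE 2 → 4
LOAD 1  → 4 0
SWAP    → 0 4
MUL     → 0
PUSH 7  → 0 7
SWAP    → 7 0
NEG     → 7 0
SWAP    → 0 7

[0, 7]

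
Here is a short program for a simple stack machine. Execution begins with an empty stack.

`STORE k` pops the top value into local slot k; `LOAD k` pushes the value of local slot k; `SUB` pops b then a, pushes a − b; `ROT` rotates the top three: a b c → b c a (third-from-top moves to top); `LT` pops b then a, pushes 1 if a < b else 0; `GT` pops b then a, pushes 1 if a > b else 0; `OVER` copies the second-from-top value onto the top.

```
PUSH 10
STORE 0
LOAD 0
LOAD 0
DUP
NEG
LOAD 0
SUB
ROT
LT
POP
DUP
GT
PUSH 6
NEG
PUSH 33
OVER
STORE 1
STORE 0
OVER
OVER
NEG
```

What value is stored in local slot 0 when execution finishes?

33

PUSH 10 : 10
STORE 0 : (empty)
LOAD 0  : 10
LOAD 0  : 10 10
DUP     : 10 10 10
NEG     : 10 10 -10
LOAD 0  : 10 10 -10 10
SUB     : 10 10 -20
ROT     : 10 -20 10
LT      : 10 1
POP     : 10
DUP     : 10 10
GT      : 0
PUSH 6  : 0 6
NEG     : 0 -6
PUSH 33 : 0 -6 33
OVER    : 0 -6 33 -6
STORE 1 : 0 -6 33
STORE 0 : 0 -6
OVER    : 0 -6 0
OVER    : 0 -6 0 -6
NEG     : 0 -6 0 6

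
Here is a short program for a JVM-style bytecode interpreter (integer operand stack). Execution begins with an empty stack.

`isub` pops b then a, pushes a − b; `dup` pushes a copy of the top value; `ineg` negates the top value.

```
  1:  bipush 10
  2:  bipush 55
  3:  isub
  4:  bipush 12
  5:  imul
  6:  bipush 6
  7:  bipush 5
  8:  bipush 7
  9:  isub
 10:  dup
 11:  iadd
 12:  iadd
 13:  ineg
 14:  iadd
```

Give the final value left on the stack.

bipush 10 : [10]
bipush 55 : [10, 55]
isub      : [-45]
bipush 12 : [-45, 12]
imul      : [-540]
bipush 6  : [-540, 6]
bipush 5  : [-540, 6, 5]
bipush 7  : [-540, 6, 5, 7]
isub      : [-540, 6, -2]
dup       : [-540, 6, -2, -2]
iadd      : [-540, 6, -4]
iadd      : [-540, 2]
ineg      : [-540, -2]
iadd      : [-542]

-542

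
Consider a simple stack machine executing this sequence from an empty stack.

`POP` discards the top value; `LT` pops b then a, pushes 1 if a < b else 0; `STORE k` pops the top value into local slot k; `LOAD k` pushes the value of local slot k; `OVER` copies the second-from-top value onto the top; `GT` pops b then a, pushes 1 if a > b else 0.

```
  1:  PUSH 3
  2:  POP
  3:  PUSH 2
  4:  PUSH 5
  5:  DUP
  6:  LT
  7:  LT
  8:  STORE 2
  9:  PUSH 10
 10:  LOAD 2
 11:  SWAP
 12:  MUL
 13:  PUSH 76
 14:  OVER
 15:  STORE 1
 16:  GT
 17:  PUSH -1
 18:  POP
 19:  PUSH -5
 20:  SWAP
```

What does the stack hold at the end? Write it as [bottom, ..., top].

[-5, 0]

PUSH 3  : 3
POP     : (empty)
PUSH 2  : 2
PUSH 5  : 2 5
DUP     : 2 5 5
LT      : 2 0
LT      : 0
STORE 2 : (empty)
PUSH 10 : 10
LOAD 2  : 10 0
SWAP    : 0 10
MUL     : 0
PUSH 76 : 0 76
OVER    : 0 76 0
STORE 1 : 0 76
GT      : 0
PUSH -1 : 0 -1
POP     : 0
PUSH -5 : 0 -5
SWAP    : -5 0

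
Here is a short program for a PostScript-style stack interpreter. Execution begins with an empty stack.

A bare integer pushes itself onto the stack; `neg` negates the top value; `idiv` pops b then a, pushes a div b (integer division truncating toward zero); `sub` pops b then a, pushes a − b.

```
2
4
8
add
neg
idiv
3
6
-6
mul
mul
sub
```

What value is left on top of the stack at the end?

2    : [2]
4    : [2, 4]
8    : [2, 4, 8]
add  : [2, 12]
neg  : [2, -12]
idiv : [0]
3    : [0, 3]
6    : [0, 3, 6]
-6   : [0, 3, 6, -6]
mul  : [0, 3, -36]
mul  : [0, -108]
sub  : [108]

108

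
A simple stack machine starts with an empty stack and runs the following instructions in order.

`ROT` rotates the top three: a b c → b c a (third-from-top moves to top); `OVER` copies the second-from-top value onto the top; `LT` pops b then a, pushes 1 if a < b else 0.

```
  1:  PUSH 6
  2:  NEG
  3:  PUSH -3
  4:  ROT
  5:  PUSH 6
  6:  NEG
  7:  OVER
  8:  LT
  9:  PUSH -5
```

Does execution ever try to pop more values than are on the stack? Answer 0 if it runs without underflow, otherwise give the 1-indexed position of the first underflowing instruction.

4

PUSH 6  : [6]
NEG     : [-6]
PUSH -3 : [-6, -3]
ROT  — needs 3 operands, stack has 2 → underflow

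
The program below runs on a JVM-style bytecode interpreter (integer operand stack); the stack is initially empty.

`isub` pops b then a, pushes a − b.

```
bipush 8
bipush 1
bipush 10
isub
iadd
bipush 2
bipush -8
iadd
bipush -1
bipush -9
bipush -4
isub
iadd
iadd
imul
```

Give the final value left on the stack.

12

bipush 8  → [8]
bipush 1  → [8, 1]
bipush 10 → [8, 1, 10]
isub      → [8, -9]
iadd      → [-1]
bipush 2  → [-1, 2]
bipush -8 → [-1, 2, -8]
iadd      → [-1, -6]
bipush -1 → [-1, -6, -1]
bipush -9 → [-1, -6, -1, -9]
bipush -4 → [-1, -6, -1, -9, -4]
isub      → [-1, -6, -1, -5]
iadd      → [-1, -6, -6]
iadd      → [-1, -12]
imul      → [12]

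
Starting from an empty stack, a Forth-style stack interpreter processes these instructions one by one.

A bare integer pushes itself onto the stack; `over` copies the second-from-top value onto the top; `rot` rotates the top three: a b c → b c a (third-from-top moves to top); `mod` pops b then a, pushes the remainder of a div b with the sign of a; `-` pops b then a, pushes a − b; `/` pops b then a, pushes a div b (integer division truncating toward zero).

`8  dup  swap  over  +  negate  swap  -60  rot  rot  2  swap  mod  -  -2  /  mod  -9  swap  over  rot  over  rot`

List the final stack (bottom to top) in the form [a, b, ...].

[-6, -9, -9, -9]

8      → [8]
dup    → [8, 8]
swap   → [8, 8]
over   → [8, 8, 8]
+      → [8, 16]
negate → [8, -16]
swap   → [-16, 8]
-60    → [-16, 8, -60]
rot    → [8, -60, -16]
rot    → [-60, -16, 8]
2      → [-60, -16, 8, 2]
swap   → [-60, -16, 2, 8]
mod    → [-60, -16, 2]
-      → [-60, -18]
-2     → [-60, -18, -2]
/      → [-60, 9]
mod    → [-6]
-9     → [-6, -9]
swap   → [-9, -6]
over   → [-9, -6, -9]
rot    → [-6, -9, -9]
over   → [-6, -9, -9, -9]
rot    → [-6, -9, -9, -9]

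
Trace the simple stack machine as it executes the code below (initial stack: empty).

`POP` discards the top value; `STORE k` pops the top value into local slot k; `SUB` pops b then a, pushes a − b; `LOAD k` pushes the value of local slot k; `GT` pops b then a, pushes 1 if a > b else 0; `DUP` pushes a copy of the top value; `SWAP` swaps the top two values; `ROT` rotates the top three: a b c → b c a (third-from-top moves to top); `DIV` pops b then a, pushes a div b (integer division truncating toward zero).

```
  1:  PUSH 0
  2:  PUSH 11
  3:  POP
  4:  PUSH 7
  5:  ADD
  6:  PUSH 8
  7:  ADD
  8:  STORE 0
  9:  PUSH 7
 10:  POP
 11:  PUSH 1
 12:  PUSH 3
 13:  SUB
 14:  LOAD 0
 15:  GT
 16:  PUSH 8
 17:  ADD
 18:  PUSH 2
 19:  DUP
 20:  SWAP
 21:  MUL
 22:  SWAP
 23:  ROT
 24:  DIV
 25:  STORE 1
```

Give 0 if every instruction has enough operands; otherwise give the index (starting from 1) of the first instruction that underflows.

PUSH 0   0
PUSH 11  0 11
POP      0
PUSH 7   0 7
ADD      7
PUSH 8   7 8
ADD      15
STORE 0  (empty)
PUSH 7   7
POP      (empty)
PUSH 1   1
PUSH 3   1 3
SUB      -2
LOAD 0   -2 15
GT       0
PUSH 8   0 8
ADD      8
PUSH 2   8 2
DUP      8 2 2
SWAP     8 2 2
MUL      8 4
SWAP     4 8
ROT  — needs 3 operands, stack has 2 → underflow

23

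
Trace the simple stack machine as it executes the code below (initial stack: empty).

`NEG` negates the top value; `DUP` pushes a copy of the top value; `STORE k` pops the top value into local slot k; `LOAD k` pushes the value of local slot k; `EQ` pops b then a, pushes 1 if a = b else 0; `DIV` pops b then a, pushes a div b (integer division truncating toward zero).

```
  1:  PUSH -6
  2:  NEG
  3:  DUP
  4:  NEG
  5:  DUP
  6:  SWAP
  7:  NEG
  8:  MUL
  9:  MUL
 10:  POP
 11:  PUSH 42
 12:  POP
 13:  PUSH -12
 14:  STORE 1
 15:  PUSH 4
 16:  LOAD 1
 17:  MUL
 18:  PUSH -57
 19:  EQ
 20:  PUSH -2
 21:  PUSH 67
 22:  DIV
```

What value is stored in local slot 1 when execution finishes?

-12

PUSH -6  -> -6
NEG      -> 6
DUP      -> 6 6
NEG      -> 6 -6
DUP      -> 6 -6 -6
SWAP     -> 6 -6 -6
NEG      -> 6 -6 6
MUL      -> 6 -36
MUL      -> -216
POP      -> (empty)
PUSH 42  -> 42
POP      -> (empty)
PUSH -12 -> -12
STORE 1  -> (empty)
PUSH 4   -> 4
LOAD 1   -> 4 -12
MUL      -> -48
PUSH -57 -> -48 -57
EQ       -> 0
PUSH -2  -> 0 -2
PUSH 67  -> 0 -2 67
DIV      -> 0 0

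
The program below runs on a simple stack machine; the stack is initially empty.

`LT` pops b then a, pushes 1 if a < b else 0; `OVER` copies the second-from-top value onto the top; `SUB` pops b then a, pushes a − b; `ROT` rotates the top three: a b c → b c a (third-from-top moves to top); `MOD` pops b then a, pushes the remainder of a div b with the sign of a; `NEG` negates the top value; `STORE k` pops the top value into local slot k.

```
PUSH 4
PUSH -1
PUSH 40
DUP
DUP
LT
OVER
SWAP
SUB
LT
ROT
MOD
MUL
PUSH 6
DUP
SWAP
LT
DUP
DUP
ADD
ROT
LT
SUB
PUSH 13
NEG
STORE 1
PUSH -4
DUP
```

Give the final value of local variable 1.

-13

PUSH 4  → [4]
PUSH -1 → [4, -1]
PUSH 40 → [4, -1, 40]
DUP     → [4, -1, 40, 40]
DUP     → [4, -1, 40, 40, 40]
LT      → [4, -1, 40, 0]
OVER    → [4, -1, 40, 0, 40]
SWAP    → [4, -1, 40, 40, 0]
SUB     → [4, -1, 40, 40]
LT      → [4, -1, 0]
ROT     → [-1, 0, 4]
MOD     → [-1, 0]
MUL     → [0]
PUSH 6  → [0, 6]
DUP     → [0, 6, 6]
SWAP    → [0, 6, 6]
LT      → [0, 0]
DUP     → [0, 0, 0]
DUP     → [0, 0, 0, 0]
ADD     → [0, 0, 0]
ROT     → [0, 0, 0]
LT      → [0, 0]
SUB     → [0]
PUSH 13 → [0, 13]
NEG     → [0, -13]
STORE 1 → [0]
PUSH -4 → [0, -4]
DUP     → [0, -4, -4]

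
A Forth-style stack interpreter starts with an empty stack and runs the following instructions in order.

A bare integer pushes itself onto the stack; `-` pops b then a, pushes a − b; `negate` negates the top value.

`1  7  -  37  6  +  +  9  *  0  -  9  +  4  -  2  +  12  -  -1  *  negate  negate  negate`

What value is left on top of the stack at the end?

1       [1]
7       [1, 7]
-       [-6]
37      [-6, 37]
6       [-6, 37, 6]
+       [-6, 43]
+       [37]
9       [37, 9]
*       [333]
0       [333, 0]
-       [333]
9       [333, 9]
+       [342]
4       [342, 4]
-       [338]
2       [338, 2]
+       [340]
12      [340, 12]
-       [328]
-1      [328, -1]
*       [-328]
negate  [328]
negate  [-328]
negate  [328]

328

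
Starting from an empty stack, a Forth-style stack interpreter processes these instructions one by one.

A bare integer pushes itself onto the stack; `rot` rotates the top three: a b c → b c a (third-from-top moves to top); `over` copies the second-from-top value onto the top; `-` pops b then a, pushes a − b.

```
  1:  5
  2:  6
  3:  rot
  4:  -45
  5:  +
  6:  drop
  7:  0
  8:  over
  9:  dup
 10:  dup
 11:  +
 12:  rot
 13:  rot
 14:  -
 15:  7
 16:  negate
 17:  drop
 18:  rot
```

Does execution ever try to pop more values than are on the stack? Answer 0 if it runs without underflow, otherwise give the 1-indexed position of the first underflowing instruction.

3

5  [5]
6  [5, 6]
rot  — needs 3 operands, stack has 2 → underflow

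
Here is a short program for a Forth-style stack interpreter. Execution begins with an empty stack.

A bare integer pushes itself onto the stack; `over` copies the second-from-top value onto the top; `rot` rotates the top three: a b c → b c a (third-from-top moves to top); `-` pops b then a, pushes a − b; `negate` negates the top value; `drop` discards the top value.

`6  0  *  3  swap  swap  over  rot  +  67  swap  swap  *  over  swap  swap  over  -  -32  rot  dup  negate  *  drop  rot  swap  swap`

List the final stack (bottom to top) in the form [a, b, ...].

[3, -32, 3]

6       [6]
0       [6, 0]
*       [0]
3       [0, 3]
swap    [3, 0]
swap    [0, 3]
over    [0, 3, 0]
rot     [3, 0, 0]
+       [3, 0]
67      [3, 0, 67]
swap    [3, 67, 0]
swap    [3, 0, 67]
*       [3, 0]
over    [3, 0, 3]
swap    [3, 3, 0]
swap    [3, 0, 3]
over    [3, 0, 3, 0]
-       [3, 0, 3]
-32     [3, 0, 3, -32]
rot     [3, 3, -32, 0]
dup     [3, 3, -32, 0, 0]
negate  [3, 3, -32, 0, 0]
*       [3, 3, -32, 0]
drop    [3, 3, -32]
rot     [3, -32, 3]
swap    [3, 3, -32]
swap    [3, -32, 3]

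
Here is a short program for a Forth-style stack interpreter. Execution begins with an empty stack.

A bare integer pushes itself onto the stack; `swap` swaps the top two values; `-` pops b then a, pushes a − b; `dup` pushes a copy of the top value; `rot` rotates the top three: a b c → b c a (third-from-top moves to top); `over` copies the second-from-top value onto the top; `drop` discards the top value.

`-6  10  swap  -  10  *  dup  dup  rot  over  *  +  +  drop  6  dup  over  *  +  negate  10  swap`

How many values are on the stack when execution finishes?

2

-6     → -6
10     → -6 10
swap   → 10 -6
-      → 16
10     → 16 10
*      → 160
dup    → 160 160
dup    → 160 160 160
rot    → 160 160 160
over   → 160 160 160 160
*      → 160 160 25600
+      → 160 25760
+      → 25920
drop   → (empty)
6      → 6
dup    → 6 6
over   → 6 6 6
*      → 6 36
+      → 42
negate → -42
10     → -42 10
swap   → 10 -42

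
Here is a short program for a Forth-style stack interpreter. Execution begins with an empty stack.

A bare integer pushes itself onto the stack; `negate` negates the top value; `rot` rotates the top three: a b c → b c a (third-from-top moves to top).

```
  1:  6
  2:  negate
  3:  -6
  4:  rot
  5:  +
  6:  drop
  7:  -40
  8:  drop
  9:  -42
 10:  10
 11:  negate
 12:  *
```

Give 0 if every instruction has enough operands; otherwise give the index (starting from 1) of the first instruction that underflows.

6       [6]
negate  [-6]
-6      [-6, -6]
rot  — needs 3 operands, stack has 2 → underflow

4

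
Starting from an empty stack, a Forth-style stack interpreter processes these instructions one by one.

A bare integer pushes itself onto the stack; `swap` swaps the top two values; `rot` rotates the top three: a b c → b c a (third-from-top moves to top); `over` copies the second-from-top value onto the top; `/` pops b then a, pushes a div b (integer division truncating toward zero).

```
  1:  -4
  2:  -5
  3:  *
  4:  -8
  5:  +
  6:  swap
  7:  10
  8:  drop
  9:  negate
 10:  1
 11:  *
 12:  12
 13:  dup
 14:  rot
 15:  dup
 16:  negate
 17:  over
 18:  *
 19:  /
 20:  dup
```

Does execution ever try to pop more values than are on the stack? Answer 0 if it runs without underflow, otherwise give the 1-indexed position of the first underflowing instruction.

6

-4  [-4]
-5  [-4, -5]
*   [20]
-8  [20, -8]
+   [12]
swap  — needs 2 operands, stack has 1 → underflow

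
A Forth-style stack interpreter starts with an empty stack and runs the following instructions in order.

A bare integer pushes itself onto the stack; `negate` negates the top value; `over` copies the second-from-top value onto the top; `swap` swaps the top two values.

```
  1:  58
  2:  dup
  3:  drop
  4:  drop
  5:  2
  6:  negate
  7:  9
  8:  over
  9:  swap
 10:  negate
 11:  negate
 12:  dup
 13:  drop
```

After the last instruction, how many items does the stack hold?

58     → 58
dup    → 58 58
drop   → 58
drop   → (empty)
2      → 2
negate → -2
9      → -2 9
over   → -2 9 -2
swap   → -2 -2 9
negate → -2 -2 -9
negate → -2 -2 9
dup    → -2 -2 9 9
drop   → -2 -2 9

3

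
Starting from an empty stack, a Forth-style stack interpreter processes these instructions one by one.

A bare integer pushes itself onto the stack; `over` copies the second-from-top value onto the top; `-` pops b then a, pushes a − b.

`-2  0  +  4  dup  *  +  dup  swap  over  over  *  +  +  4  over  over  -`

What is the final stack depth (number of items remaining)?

3

-2   -> [-2]
0    -> [-2, 0]
+    -> [-2]
4    -> [-2, 4]
dup  -> [-2, 4, 4]
*    -> [-2, 16]
+    -> [14]
dup  -> [14, 14]
swap -> [14, 14]
over -> [14, 14, 14]
over -> [14, 14, 14, 14]
*    -> [14, 14, 196]
+    -> [14, 210]
+    -> [224]
4    -> [224, 4]
over -> [224, 4, 224]
over -> [224, 4, 224, 4]
-    -> [224, 4, 220]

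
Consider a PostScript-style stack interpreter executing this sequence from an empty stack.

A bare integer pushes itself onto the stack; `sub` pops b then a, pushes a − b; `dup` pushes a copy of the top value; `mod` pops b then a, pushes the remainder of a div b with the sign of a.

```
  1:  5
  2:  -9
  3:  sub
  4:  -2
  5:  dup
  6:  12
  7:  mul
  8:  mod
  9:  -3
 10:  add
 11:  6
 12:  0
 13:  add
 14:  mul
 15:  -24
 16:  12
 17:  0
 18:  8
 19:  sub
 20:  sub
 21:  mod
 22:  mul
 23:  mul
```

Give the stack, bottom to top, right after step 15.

5   → 5
-9  → 5 -9
sub → 14
-2  → 14 -2
dup → 14 -2 -2
12  → 14 -2 -2 12
mul → 14 -2 -24
mod → 14 -2
-3  → 14 -2 -3
add → 14 -5
6   → 14 -5 6
0   → 14 -5 6 0
add → 14 -5 6
mul → 14 -30
-24 → 14 -30 -24

[14, -30, -24]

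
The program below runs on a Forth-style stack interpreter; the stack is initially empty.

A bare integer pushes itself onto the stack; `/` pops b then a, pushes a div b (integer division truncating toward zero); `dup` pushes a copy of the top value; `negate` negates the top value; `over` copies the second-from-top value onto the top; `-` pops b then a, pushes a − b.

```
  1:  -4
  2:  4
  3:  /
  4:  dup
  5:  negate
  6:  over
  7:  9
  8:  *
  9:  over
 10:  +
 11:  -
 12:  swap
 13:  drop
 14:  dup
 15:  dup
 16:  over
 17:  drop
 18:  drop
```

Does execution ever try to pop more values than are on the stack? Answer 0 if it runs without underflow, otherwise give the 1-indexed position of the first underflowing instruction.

-4     -> -4
4      -> -4 4
/      -> -1
dup    -> -1 -1
negate -> -1 1
over   -> -1 1 -1
9      -> -1 1 -1 9
*      -> -1 1 -9
over   -> -1 1 -9 1
+      -> -1 1 -8
-      -> -1 9
swap   -> 9 -1
drop   -> 9
dup    -> 9 9
dup    -> 9 9 9
over   -> 9 9 9 9
drop   -> 9 9 9
drop   -> 9 9

0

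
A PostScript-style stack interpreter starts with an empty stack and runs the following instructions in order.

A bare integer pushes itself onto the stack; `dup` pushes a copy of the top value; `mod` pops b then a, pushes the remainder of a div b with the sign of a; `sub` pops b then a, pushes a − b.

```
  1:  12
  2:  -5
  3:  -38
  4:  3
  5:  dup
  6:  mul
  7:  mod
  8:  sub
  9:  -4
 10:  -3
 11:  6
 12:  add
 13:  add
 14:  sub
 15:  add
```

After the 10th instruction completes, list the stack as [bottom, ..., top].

[12, -3, -4, -3]

12  -> 12
-5  -> 12 -5
-38 -> 12 -5 -38
3   -> 12 -5 -38 3
dup -> 12 -5 -38 3 3
mul -> 12 -5 -38 9
mod -> 12 -5 -2
sub -> 12 -3
-4  -> 12 -3 -4
-3  -> 12 -3 -4 -3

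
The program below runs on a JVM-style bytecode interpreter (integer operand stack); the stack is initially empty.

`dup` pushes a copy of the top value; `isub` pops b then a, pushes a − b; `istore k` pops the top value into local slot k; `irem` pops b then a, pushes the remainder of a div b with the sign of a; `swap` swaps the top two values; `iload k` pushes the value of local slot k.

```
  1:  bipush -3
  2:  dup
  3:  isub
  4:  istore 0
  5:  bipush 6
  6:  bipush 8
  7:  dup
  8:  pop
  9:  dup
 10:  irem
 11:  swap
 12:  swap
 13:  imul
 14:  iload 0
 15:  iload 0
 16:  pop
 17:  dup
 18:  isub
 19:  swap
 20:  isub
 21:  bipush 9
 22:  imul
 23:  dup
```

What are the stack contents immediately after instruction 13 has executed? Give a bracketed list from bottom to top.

bipush -3 -> -3
dup       -> -3 -3
isub      -> 0
istore 0  -> (empty)
bipush 6  -> 6
bipush 8  -> 6 8
dup       -> 6 8 8
pop       -> 6 8
dup       -> 6 8 8
irem      -> 6 0
swap      -> 0 6
swap      -> 6 0
imul      -> 0

[0]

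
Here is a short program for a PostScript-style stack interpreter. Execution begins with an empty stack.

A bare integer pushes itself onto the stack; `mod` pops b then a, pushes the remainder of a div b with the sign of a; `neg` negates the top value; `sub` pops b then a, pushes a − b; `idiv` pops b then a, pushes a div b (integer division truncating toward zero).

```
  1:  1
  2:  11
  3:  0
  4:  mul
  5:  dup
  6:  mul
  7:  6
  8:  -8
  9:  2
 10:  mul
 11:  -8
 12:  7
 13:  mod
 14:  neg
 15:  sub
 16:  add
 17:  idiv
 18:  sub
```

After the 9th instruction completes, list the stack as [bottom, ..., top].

1    1
11   1 11
0    1 11 0
mul  1 0
dup  1 0 0
mul  1 0
6    1 0 6
-8   1 0 6 -8
2    1 0 6 -8 2

[1, 0, 6, -8, 2]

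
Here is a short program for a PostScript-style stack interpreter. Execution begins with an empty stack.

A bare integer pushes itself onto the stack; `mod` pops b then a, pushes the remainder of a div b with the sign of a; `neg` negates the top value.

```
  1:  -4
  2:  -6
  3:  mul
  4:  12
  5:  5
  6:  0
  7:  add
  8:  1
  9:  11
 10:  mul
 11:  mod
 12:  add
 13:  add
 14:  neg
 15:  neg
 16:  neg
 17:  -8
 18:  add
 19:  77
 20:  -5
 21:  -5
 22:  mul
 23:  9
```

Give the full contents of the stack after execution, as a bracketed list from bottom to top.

-4  → -4
-6  → -4 -6
mul → 24
12  → 24 12
5   → 24 12 5
0   → 24 12 5 0
add → 24 12 5
1   → 24 12 5 1
11  → 24 12 5 1 11
mul → 24 12 5 11
mod → 24 12 5
add → 24 17
add → 41
neg → -41
neg → 41
neg → -41
-8  → -41 -8
add → -49
77  → -49 77
-5  → -49 77 -5
-5  → -49 77 -5 -5
mul → -49 77 25
9   → -49 77 25 9

[-49, 77, 25, 9]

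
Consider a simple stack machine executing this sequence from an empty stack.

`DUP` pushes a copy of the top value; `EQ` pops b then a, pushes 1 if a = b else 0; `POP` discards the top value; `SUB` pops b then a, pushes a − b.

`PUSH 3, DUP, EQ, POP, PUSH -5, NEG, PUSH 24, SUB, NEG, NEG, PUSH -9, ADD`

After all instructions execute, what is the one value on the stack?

-28

PUSH 3  : [3]
DUP     : [3, 3]
EQ      : [1]
POP     : []
PUSH -5 : [-5]
NEG     : [5]
PUSH 24 : [5, 24]
SUB     : [-19]
NEG     : [19]
NEG     : [-19]
PUSH -9 : [-19, -9]
ADD     : [-28]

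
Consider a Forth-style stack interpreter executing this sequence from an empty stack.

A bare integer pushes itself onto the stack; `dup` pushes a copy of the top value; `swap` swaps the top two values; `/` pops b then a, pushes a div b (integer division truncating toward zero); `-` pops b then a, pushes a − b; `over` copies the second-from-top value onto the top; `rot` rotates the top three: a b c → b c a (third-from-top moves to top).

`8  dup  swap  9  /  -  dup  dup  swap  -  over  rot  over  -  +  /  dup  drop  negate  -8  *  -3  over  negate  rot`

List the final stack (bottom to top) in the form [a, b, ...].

[-3, 0, 0]

8       8
dup     8 8
swap    8 8
9       8 8 9
/       8 0
-       8
dup     8 8
dup     8 8 8
swap    8 8 8
-       8 0
over    8 0 8
rot     0 8 8
over    0 8 8 8
-       0 8 0
+       0 8
/       0
dup     0 0
drop    0
negate  0
-8      0 -8
*       0
-3      0 -3
over    0 -3 0
negate  0 -3 0
rot     -3 0 0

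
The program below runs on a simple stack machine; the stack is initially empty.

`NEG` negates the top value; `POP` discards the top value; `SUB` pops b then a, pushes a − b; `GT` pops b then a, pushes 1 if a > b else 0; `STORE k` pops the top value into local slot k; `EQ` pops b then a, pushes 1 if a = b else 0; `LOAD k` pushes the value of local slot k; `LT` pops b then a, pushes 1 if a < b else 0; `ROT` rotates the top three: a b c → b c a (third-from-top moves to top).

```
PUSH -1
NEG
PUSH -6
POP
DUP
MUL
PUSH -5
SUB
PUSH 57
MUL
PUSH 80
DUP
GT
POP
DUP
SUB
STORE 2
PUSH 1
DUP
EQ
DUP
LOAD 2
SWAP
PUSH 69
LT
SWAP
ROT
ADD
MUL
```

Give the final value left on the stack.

1

PUSH -1 -> -1
NEG     -> 1
PUSH -6 -> 1 -6
POP     -> 1
DUP     -> 1 1
MUL     -> 1
PUSH -5 -> 1 -5
SUB     -> 6
PUSH 57 -> 6 57
MUL     -> 342
PUSH 80 -> 342 80
DUP     -> 342 80 80
GT      -> 342 0
POP     -> 342
DUP     -> 342 342
SUB     -> 0
STORE 2 -> (empty)
PUSH 1  -> 1
DUP     -> 1 1
EQ      -> 1
DUP     -> 1 1
LOAD 2  -> 1 1 0
SWAP    -> 1 0 1
PUSH 69 -> 1 0 1 69
LT      -> 1 0 1
SWAP    -> 1 1 0
ROT     -> 1 0 1
ADD     -> 1 1
MUL     -> 1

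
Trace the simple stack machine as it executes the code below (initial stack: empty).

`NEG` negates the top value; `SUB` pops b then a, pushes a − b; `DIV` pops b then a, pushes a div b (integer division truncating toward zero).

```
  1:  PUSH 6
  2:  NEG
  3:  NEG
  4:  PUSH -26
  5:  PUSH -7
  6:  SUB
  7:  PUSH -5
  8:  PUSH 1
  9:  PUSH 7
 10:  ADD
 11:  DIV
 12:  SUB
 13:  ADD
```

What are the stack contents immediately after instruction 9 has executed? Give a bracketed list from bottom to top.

PUSH 6    6
NEG       -6
NEG       6
PUSH -26  6 -26
PUSH -7   6 -26 -7
SUB       6 -19
PUSH -5   6 -19 -5
PUSH 1    6 -19 -5 1
PUSH 7    6 -19 -5 1 7

[6, -19, -5, 1, 7]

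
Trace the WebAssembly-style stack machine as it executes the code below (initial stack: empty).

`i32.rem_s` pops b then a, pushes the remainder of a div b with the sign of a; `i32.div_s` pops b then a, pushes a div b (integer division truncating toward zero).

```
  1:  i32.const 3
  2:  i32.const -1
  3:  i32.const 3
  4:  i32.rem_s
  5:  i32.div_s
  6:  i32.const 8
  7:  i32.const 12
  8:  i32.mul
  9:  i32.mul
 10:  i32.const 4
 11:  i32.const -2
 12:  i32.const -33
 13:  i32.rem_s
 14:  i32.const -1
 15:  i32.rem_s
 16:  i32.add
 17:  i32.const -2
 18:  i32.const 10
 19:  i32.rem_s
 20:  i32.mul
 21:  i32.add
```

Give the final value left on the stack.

i32.const 3   → [3]
i32.const -1  → [3, -1]
i32.const 3   → [3, -1, 3]
i32.rem_s     → [3, -1]
i32.div_s     → [-3]
i32.const 8   → [-3, 8]
i32.const 12  → [-3, 8, 12]
i32.mul       → [-3, 96]
i32.mul       → [-288]
i32.const 4   → [-288, 4]
i32.const -2  → [-288, 4, -2]
i32.const -33 → [-288, 4, -2, -33]
i32.rem_s     → [-288, 4, -2]
i32.const -1  → [-288, 4, -2, -1]
i32.rem_s     → [-288, 4, 0]
i32.add       → [-288, 4]
i32.const -2  → [-288, 4, -2]
i32.const 10  → [-288, 4, -2, 10]
i32.rem_s     → [-288, 4, -2]
i32.mul       → [-288, -8]
i32.add       → [-296]

-296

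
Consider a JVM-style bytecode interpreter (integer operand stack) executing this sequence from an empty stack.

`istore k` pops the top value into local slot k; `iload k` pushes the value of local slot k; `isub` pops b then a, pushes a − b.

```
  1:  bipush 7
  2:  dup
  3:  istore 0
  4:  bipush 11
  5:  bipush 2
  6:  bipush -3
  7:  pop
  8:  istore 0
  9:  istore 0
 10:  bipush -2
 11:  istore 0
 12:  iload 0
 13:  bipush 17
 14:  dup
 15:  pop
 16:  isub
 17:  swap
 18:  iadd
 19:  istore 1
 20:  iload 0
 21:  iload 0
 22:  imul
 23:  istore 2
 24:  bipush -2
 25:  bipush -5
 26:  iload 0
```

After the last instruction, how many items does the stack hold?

3

bipush 7  → 7
dup       → 7 7
istore 0  → 7
bipush 11 → 7 11
bipush 2  → 7 11 2
bipush -3 → 7 11 2 -3
pop       → 7 11 2
istore 0  → 7 11
istore 0  → 7
bipush -2 → 7 -2
istore 0  → 7
iload 0   → 7 -2
bipush 17 → 7 -2 17
dup       → 7 -2 17 17
pop       → 7 -2 17
isub      → 7 -19
swap      → -19 7
iadd      → -12
istore 1  → (empty)
iload 0   → -2
iload 0   → -2 -2
imul      → 4
istore 2  → (empty)
bipush -2 → -2
bipush -5 → -2 -5
iload 0   → -2 -5 -2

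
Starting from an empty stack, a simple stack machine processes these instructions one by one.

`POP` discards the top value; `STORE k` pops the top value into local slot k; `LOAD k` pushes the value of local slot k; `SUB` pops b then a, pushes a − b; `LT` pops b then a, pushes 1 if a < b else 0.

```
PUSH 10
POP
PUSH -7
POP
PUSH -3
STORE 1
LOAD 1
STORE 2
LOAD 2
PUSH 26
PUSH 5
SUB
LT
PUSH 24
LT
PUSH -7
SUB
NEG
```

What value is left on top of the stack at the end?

PUSH 10  10
POP      (empty)
PUSH -7  -7
POP      (empty)
PUSH -3  -3
STORE 1  (empty)
LOAD 1   -3
STORE 2  (empty)
LOAD 2   -3
PUSH 26  -3 26
PUSH 5   -3 26 5
SUB      -3 21
LT       1
PUSH 24  1 24
LT       1
PUSH -7  1 -7
SUB      8
NEG      -8

-8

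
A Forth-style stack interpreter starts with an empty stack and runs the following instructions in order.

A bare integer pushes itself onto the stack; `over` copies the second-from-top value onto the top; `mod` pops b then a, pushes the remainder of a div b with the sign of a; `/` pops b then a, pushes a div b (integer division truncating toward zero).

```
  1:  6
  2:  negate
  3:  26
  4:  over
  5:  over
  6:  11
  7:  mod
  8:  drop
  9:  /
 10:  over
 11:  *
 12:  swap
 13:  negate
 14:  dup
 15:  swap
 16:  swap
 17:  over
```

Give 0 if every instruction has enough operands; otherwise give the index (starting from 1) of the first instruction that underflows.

0

6       6
negate  -6
26      -6 26
over    -6 26 -6
over    -6 26 -6 26
11      -6 26 -6 26 11
mod     -6 26 -6 4
drop    -6 26 -6
/       -6 -4
over    -6 -4 -6
*       -6 24
swap    24 -6
negate  24 6
dup     24 6 6
swap    24 6 6
swap    24 6 6
over    24 6 6 6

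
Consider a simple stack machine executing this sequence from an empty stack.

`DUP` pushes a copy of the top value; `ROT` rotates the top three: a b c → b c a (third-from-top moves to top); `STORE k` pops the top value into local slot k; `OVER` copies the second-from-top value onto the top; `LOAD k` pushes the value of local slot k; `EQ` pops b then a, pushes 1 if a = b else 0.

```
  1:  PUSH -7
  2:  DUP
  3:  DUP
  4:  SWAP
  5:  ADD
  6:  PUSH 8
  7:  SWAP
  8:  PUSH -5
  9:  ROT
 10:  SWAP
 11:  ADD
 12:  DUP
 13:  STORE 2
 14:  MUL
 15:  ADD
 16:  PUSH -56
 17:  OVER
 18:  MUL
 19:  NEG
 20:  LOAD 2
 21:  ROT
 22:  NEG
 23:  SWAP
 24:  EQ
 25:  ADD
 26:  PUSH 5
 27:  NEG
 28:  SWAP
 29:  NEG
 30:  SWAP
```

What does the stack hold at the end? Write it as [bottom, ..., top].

PUSH -7   -7
DUP       -7 -7
DUP       -7 -7 -7
SWAP      -7 -7 -7
ADD       -7 -14
PUSH 8    -7 -14 8
SWAP      -7 8 -14
PUSH -5   -7 8 -14 -5
ROT       -7 -14 -5 8
SWAP      -7 -14 8 -5
ADD       -7 -14 3
DUP       -7 -14 3 3
STORE 2   -7 -14 3
MUL       -7 -42
ADD       -49
PUSH -56  -49 -56
OVER      -49 -56 -49
MUL       -49 2744
NEG       -49 -2744
LOAD 2    -49 -2744 3
ROT       -2744 3 -49
NEG       -2744 3 49
SWAP      -2744 49 3
EQ        -2744 0
ADD       -2744
PUSH 5    -2744 5
NEG       -2744 -5
SWAP      -5 -2744
NEG       -5 2744
SWAP      2744 -5

[2744, -5]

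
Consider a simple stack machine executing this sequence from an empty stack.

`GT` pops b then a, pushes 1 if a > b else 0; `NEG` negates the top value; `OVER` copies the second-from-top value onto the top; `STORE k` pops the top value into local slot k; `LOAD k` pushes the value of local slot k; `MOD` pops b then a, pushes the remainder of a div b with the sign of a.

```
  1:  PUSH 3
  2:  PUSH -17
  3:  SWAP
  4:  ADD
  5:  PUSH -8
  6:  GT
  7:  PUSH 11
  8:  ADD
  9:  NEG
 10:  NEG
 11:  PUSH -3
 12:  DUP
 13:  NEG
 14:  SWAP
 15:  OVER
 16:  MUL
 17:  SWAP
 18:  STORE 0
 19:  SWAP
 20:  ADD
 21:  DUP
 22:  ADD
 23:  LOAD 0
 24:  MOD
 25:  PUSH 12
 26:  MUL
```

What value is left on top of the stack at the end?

PUSH 3    [3]
PUSH -17  [3, -17]
SWAP      [-17, 3]
ADD       [-14]
PUSH -8   [-14, -8]
GT        [0]
PUSH 11   [0, 11]
ADD       [11]
NEG       [-11]
NEG       [11]
PUSH -3   [11, -3]
DUP       [11, -3, -3]
NEG       [11, -3, 3]
SWAP      [11, 3, -3]
OVER      [11, 3, -3, 3]
MUL       [11, 3, -9]
SWAP      [11, -9, 3]
STORE 0   [11, -9]
SWAP      [-9, 11]
ADD       [2]
DUP       [2, 2]
ADD       [4]
LOAD 0    [4, 3]
MOD       [1]
PUSH 12   [1, 12]
MUL       [12]

12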